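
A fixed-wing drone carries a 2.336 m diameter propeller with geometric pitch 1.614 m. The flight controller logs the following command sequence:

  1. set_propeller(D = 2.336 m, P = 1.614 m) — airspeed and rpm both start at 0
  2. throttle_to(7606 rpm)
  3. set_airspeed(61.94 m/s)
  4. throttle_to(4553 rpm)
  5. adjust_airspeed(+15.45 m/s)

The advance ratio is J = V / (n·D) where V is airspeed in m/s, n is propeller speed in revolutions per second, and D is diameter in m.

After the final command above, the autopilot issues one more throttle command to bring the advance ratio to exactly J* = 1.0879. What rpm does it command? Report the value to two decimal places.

rpm = 1827.15

set_propeller: D = 2.336 m, P = 1.614 m (p = P/D = 0.690925); state ← (V=0, rpm=0)
throttle_to(7606): rpm ← 7606
set_airspeed(61.94): V ← 61.94 m/s
throttle_to(4553): rpm ← 4553
adjust_airspeed(+15.45): V ← 61.94 +15.45 = 77.39 m/s
final state: V = 77.39 m/s, rpm = 4553 → n = rpm/60 = 75.883333 rev/s
target J* = 1.0879; solve J* = V/(n·D) for n: n = V/(J*·D) = 77.39/(1.0879 × 2.336) = 30.452506 rev/s
rpm = 60·n = 1827.150335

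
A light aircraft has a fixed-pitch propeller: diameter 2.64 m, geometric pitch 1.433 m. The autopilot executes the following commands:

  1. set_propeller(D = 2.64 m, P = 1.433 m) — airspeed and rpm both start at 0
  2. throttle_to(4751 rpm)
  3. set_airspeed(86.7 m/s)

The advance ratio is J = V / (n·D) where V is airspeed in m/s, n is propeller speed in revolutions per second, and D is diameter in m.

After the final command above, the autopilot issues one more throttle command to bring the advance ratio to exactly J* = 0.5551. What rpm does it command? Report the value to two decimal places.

set_propeller: D = 2.64 m, P = 1.433 m (p = P/D = 0.542803); state ← (V=0, rpm=0)
throttle_to(4751): rpm ← 4751
set_airspeed(86.7): V ← 86.7 m/s
final state: V = 86.7 m/s, rpm = 4751 → n = rpm/60 = 79.183333 rev/s
target J* = 0.5551; solve J* = V/(n·D) for n: n = V/(J*·D) = 86.7/(0.5551 × 2.64) = 59.162149 rev/s
rpm = 60·n = 3549.728960

rpm = 3549.73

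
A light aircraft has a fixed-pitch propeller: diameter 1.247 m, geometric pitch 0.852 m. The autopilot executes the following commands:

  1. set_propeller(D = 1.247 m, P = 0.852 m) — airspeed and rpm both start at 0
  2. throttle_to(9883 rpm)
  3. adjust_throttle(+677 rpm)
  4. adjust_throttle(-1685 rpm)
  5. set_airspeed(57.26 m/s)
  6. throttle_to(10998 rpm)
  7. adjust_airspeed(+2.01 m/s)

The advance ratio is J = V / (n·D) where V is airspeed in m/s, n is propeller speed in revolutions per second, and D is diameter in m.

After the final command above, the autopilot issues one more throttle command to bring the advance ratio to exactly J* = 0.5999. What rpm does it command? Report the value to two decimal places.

rpm = 4753.80

set_propeller: D = 1.247 m, P = 0.852 m (p = P/D = 0.683240); state ← (V=0, rpm=0)
throttle_to(9883): rpm ← 9883
adjust_throttle(+677): rpm ← 9883 +677 = 10560
adjust_throttle(-1685): rpm ← 10560 -1685 = 8875
set_airspeed(57.26): V ← 57.26 m/s
throttle_to(10998): rpm ← 10998
adjust_airspeed(+2.01): V ← 57.26 +2.01 = 59.27 m/s
final state: V = 59.27 m/s, rpm = 10998 → n = rpm/60 = 183.300000 rev/s
target J* = 0.5999; solve J* = V/(n·D) for n: n = V/(J*·D) = 59.27/(0.5999 × 1.247) = 79.229992 rev/s
rpm = 60·n = 4753.799517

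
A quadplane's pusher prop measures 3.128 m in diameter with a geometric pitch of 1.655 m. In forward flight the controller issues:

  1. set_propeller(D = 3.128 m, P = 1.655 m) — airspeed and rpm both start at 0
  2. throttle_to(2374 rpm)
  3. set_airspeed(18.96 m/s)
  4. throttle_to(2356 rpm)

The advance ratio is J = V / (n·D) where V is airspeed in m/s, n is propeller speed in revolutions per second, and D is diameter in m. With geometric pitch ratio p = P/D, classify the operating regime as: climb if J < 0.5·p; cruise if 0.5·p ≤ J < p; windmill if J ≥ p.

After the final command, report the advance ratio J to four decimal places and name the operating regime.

set_propeller: D = 3.128 m, P = 1.655 m (p = P/D = 0.529092); state ← (V=0, rpm=0)
throttle_to(2374): rpm ← 2374
set_airspeed(18.96): V ← 18.96 m/s
throttle_to(2356): rpm ← 2356
final state: V = 18.96 m/s, rpm = 2356 → n = rpm/60 = 39.266667 rev/s
J = V / (n·D) = 18.96 / (39.266667 × 3.128) = 0.154365
regime bands: climb J<0.2645 | cruise [0.2645, 0.5291) | windmill J≥0.5291
J = 0.1544 → climb

J = 0.1544, regime = climb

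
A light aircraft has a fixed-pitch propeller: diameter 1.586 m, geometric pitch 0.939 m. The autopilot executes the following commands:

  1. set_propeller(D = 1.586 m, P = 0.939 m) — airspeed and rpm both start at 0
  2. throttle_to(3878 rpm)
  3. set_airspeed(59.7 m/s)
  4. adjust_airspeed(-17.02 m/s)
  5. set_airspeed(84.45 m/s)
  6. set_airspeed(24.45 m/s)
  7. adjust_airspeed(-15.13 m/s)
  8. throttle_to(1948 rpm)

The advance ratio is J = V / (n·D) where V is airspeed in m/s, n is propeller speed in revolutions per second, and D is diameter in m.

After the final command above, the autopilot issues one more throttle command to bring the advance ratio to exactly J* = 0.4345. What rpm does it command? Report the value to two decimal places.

rpm = 811.47

set_propeller: D = 1.586 m, P = 0.939 m (p = P/D = 0.592055); state ← (V=0, rpm=0)
throttle_to(3878): rpm ← 3878
set_airspeed(59.7): V ← 59.7 m/s
adjust_airspeed(-17.02): V ← 59.7 -17.02 = 42.68 m/s
set_airspeed(84.45): V ← 84.45 m/s
set_airspeed(24.45): V ← 24.45 m/s
adjust_airspeed(-15.13): V ← 24.45 -15.13 = 9.32 m/s
throttle_to(1948): rpm ← 1948
final state: V = 9.32 m/s, rpm = 1948 → n = rpm/60 = 32.466667 rev/s
target J* = 0.4345; solve J* = V/(n·D) for n: n = V/(J*·D) = 9.32/(0.4345 × 1.586) = 13.524554 rev/s
rpm = 60·n = 811.473233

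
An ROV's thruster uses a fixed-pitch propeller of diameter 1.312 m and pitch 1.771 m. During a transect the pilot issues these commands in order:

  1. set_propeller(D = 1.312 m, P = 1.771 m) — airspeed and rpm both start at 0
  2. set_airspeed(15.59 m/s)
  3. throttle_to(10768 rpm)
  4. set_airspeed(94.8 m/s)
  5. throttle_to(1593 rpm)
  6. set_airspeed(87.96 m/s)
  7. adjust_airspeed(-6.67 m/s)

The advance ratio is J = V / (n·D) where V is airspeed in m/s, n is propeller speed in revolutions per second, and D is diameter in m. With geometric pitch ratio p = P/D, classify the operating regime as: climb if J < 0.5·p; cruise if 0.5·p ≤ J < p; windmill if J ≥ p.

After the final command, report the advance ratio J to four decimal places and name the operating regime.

J = 2.3337, regime = windmill

set_propeller: D = 1.312 m, P = 1.771 m (p = P/D = 1.349848); state ← (V=0, rpm=0)
set_airspeed(15.59): V ← 15.59 m/s
throttle_to(10768): rpm ← 10768
set_airspeed(94.8): V ← 94.8 m/s
throttle_to(1593): rpm ← 1593
set_airspeed(87.96): V ← 87.96 m/s
adjust_airspeed(-6.67): V ← 87.96 -6.67 = 81.29 m/s
final state: V = 81.29 m/s, rpm = 1593 → n = rpm/60 = 26.550000 rev/s
J = V / (n·D) = 81.29 / (26.550000 × 1.312) = 2.333666
regime bands: climb J<0.6749 | cruise [0.6749, 1.3498) | windmill J≥1.3498
J = 2.3337 → windmill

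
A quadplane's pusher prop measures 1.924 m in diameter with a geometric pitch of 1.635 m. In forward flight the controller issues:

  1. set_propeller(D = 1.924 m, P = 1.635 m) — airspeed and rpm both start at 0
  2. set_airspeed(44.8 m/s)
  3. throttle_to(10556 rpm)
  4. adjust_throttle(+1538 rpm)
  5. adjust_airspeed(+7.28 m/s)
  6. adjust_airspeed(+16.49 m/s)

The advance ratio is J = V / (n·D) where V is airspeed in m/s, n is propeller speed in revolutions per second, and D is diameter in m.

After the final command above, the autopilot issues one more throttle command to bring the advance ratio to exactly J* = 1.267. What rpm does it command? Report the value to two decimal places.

set_propeller: D = 1.924 m, P = 1.635 m (p = P/D = 0.849792); state ← (V=0, rpm=0)
set_airspeed(44.8): V ← 44.8 m/s
throttle_to(10556): rpm ← 10556
adjust_throttle(+1538): rpm ← 10556 +1538 = 12094
adjust_airspeed(+7.28): V ← 44.8 +7.28 = 52.08 m/s
adjust_airspeed(+16.49): V ← 52.08 +16.49 = 68.57 m/s
final state: V = 68.57 m/s, rpm = 12094 → n = rpm/60 = 201.566667 rev/s
target J* = 1.267; solve J* = V/(n·D) for n: n = V/(J*·D) = 68.57/(1.267 × 1.924) = 28.128882 rev/s
rpm = 60·n = 1687.732903

rpm = 1687.73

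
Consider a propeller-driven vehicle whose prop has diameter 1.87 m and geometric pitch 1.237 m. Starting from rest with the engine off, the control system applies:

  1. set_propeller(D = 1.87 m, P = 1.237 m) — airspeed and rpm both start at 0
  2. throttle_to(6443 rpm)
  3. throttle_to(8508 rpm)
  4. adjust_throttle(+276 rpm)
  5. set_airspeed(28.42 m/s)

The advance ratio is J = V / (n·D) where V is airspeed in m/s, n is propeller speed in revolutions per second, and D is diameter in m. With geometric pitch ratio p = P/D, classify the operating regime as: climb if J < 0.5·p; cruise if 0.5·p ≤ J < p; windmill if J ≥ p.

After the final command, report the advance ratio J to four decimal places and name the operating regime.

set_propeller: D = 1.87 m, P = 1.237 m (p = P/D = 0.661497); state ← (V=0, rpm=0)
throttle_to(6443): rpm ← 6443
throttle_to(8508): rpm ← 8508
adjust_throttle(+276): rpm ← 8508 +276 = 8784
set_airspeed(28.42): V ← 28.42 m/s
final state: V = 28.42 m/s, rpm = 8784 → n = rpm/60 = 146.400000 rev/s
J = V / (n·D) = 28.42 / (146.400000 × 1.87) = 0.103811
regime bands: climb J<0.3307 | cruise [0.3307, 0.6615) | windmill J≥0.6615
J = 0.1038 → climb

J = 0.1038, regime = climb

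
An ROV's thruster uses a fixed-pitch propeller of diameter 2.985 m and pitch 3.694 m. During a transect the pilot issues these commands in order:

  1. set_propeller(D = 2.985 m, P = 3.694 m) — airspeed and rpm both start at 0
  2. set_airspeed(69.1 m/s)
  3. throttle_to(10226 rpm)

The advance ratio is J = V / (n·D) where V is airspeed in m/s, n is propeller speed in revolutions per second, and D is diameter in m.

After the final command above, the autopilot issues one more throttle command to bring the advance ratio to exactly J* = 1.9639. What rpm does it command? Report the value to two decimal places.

set_propeller: D = 2.985 m, P = 3.694 m (p = P/D = 1.237521); state ← (V=0, rpm=0)
set_airspeed(69.1): V ← 69.1 m/s
throttle_to(10226): rpm ← 10226
final state: V = 69.1 m/s, rpm = 10226 → n = rpm/60 = 170.433333 rev/s
target J* = 1.9639; solve J* = V/(n·D) for n: n = V/(J*·D) = 69.1/(1.9639 × 2.985) = 11.787300 rev/s
rpm = 60·n = 707.238008

rpm = 707.24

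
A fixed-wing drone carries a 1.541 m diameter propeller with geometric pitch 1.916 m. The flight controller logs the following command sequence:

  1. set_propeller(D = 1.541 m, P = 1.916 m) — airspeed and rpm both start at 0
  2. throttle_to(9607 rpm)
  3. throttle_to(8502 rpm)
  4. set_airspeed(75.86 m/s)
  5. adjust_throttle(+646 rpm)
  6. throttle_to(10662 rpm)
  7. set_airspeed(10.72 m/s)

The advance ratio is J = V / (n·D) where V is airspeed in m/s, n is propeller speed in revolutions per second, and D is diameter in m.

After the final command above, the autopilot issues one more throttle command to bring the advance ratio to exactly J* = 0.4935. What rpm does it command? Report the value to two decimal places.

rpm = 845.78

set_propeller: D = 1.541 m, P = 1.916 m (p = P/D = 1.243348); state ← (V=0, rpm=0)
throttle_to(9607): rpm ← 9607
throttle_to(8502): rpm ← 8502
set_airspeed(75.86): V ← 75.86 m/s
adjust_throttle(+646): rpm ← 8502 +646 = 9148
throttle_to(10662): rpm ← 10662
set_airspeed(10.72): V ← 10.72 m/s
final state: V = 10.72 m/s, rpm = 10662 → n = rpm/60 = 177.700000 rev/s
target J* = 0.4935; solve J* = V/(n·D) for n: n = V/(J*·D) = 10.72/(0.4935 × 1.541) = 14.096295 rev/s
rpm = 60·n = 845.777719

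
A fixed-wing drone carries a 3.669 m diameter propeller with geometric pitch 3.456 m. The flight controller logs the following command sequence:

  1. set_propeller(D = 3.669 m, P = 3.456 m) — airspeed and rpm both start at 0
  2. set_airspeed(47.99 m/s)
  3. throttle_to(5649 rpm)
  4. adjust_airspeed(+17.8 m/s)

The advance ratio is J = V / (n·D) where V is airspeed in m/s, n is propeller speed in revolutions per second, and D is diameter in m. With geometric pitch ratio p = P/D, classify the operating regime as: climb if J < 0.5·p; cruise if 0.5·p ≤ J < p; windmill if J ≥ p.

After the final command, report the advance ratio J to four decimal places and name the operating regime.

J = 0.1905, regime = climb

set_propeller: D = 3.669 m, P = 3.456 m (p = P/D = 0.941946); state ← (V=0, rpm=0)
set_airspeed(47.99): V ← 47.99 m/s
throttle_to(5649): rpm ← 5649
adjust_airspeed(+17.8): V ← 47.99 +17.8 = 65.79 m/s
final state: V = 65.79 m/s, rpm = 5649 → n = rpm/60 = 94.150000 rev/s
J = V / (n·D) = 65.79 / (94.150000 × 3.669) = 0.190455
regime bands: climb J<0.4710 | cruise [0.4710, 0.9419) | windmill J≥0.9419
J = 0.1905 → climb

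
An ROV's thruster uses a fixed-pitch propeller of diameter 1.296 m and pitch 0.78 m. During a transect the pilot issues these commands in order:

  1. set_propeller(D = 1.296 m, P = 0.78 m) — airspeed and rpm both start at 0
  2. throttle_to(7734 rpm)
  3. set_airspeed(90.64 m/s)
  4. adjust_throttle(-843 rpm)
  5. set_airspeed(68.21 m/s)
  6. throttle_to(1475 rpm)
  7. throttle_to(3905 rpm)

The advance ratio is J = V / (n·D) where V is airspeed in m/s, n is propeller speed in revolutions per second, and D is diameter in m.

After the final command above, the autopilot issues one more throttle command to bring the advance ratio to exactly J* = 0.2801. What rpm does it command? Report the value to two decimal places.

rpm = 11274.08

set_propeller: D = 1.296 m, P = 0.78 m (p = P/D = 0.601852); state ← (V=0, rpm=0)
throttle_to(7734): rpm ← 7734
set_airspeed(90.64): V ← 90.64 m/s
adjust_throttle(-843): rpm ← 7734 -843 = 6891
set_airspeed(68.21): V ← 68.21 m/s
throttle_to(1475): rpm ← 1475
throttle_to(3905): rpm ← 3905
final state: V = 68.21 m/s, rpm = 3905 → n = rpm/60 = 65.083333 rev/s
target J* = 0.2801; solve J* = V/(n·D) for n: n = V/(J*·D) = 68.21/(0.2801 × 1.296) = 187.901367 rev/s
rpm = 60·n = 11274.082008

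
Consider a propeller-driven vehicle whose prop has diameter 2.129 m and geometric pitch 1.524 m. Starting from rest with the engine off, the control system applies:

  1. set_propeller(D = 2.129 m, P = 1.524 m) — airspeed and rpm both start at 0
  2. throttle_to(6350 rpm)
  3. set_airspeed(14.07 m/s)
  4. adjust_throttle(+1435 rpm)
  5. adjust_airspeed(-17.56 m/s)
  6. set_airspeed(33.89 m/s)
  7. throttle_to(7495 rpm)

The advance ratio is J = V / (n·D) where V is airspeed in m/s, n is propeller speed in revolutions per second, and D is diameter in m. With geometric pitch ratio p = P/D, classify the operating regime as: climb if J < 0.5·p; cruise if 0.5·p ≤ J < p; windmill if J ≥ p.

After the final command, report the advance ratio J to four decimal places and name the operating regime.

set_propeller: D = 2.129 m, P = 1.524 m (p = P/D = 0.715829); state ← (V=0, rpm=0)
throttle_to(6350): rpm ← 6350
set_airspeed(14.07): V ← 14.07 m/s
adjust_throttle(+1435): rpm ← 6350 +1435 = 7785
adjust_airspeed(-17.56): V ← 14.07 -17.56 = -3.49 m/s
set_airspeed(33.89): V ← 33.89 m/s
throttle_to(7495): rpm ← 7495
final state: V = 33.89 m/s, rpm = 7495 → n = rpm/60 = 124.916667 rev/s
J = V / (n·D) = 33.89 / (124.916667 × 2.129) = 0.127431
regime bands: climb J<0.3579 | cruise [0.3579, 0.7158) | windmill J≥0.7158
J = 0.1274 → climb

J = 0.1274, regime = climb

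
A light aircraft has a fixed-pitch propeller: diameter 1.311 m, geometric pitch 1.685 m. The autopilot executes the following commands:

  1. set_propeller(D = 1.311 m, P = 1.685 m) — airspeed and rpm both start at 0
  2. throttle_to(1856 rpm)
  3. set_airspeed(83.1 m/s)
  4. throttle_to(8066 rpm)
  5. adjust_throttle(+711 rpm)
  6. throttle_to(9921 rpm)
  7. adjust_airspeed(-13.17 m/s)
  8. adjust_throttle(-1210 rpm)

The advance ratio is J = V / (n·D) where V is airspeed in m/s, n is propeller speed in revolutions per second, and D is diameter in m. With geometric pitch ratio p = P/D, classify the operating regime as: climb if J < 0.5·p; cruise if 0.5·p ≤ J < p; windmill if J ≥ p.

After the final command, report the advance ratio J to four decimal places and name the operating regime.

set_propeller: D = 1.311 m, P = 1.685 m (p = P/D = 1.285278); state ← (V=0, rpm=0)
throttle_to(1856): rpm ← 1856
set_airspeed(83.1): V ← 83.1 m/s
throttle_to(8066): rpm ← 8066
adjust_throttle(+711): rpm ← 8066 +711 = 8777
throttle_to(9921): rpm ← 9921
adjust_airspeed(-13.17): V ← 83.1 -13.17 = 69.93 m/s
adjust_throttle(-1210): rpm ← 9921 -1210 = 8711
final state: V = 69.93 m/s, rpm = 8711 → n = rpm/60 = 145.183333 rev/s
J = V / (n·D) = 69.93 / (145.183333 × 1.311) = 0.367404
regime bands: climb J<0.6426 | cruise [0.6426, 1.2853) | windmill J≥1.2853
J = 0.3674 → climb

J = 0.3674, regime = climb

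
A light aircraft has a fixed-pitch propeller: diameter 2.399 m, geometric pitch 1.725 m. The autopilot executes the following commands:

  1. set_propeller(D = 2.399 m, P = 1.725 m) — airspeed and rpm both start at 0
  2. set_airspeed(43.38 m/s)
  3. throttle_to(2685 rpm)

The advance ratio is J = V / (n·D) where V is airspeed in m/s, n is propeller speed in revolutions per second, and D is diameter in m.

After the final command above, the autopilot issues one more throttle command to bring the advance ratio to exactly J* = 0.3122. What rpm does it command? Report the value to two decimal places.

rpm = 3475.18

set_propeller: D = 2.399 m, P = 1.725 m (p = P/D = 0.719050); state ← (V=0, rpm=0)
set_airspeed(43.38): V ← 43.38 m/s
throttle_to(2685): rpm ← 2685
final state: V = 43.38 m/s, rpm = 2685 → n = rpm/60 = 44.750000 rev/s
target J* = 0.3122; solve J* = V/(n·D) for n: n = V/(J*·D) = 43.38/(0.3122 × 2.399) = 57.919713 rev/s
rpm = 60·n = 3475.182778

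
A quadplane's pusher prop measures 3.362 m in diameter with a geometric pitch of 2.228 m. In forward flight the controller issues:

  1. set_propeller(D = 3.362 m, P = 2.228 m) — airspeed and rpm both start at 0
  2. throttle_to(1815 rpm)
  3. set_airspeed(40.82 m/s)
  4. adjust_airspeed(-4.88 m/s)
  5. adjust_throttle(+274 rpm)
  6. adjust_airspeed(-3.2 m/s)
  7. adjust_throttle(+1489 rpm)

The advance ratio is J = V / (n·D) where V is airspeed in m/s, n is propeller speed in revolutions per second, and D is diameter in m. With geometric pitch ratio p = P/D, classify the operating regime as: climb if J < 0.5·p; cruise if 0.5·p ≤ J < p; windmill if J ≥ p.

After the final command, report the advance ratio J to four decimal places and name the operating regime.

J = 0.1633, regime = climb

set_propeller: D = 3.362 m, P = 2.228 m (p = P/D = 0.662701); state ← (V=0, rpm=0)
throttle_to(1815): rpm ← 1815
set_airspeed(40.82): V ← 40.82 m/s
adjust_airspeed(-4.88): V ← 40.82 -4.88 = 35.94 m/s
adjust_throttle(+274): rpm ← 1815 +274 = 2089
adjust_airspeed(-3.2): V ← 35.94 -3.2 = 32.74 m/s
adjust_throttle(+1489): rpm ← 2089 +1489 = 3578
final state: V = 32.74 m/s, rpm = 3578 → n = rpm/60 = 59.633333 rev/s
J = V / (n·D) = 32.74 / (59.633333 × 3.362) = 0.163302
regime bands: climb J<0.3314 | cruise [0.3314, 0.6627) | windmill J≥0.6627
J = 0.1633 → climb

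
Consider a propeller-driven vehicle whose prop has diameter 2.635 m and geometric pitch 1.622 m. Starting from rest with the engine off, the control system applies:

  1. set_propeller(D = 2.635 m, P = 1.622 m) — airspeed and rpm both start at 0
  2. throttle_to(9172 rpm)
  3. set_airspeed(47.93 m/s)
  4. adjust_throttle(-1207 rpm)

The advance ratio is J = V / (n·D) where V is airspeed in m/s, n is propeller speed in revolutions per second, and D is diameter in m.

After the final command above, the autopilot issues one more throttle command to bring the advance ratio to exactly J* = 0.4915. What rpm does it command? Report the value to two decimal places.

set_propeller: D = 2.635 m, P = 1.622 m (p = P/D = 0.615560); state ← (V=0, rpm=0)
throttle_to(9172): rpm ← 9172
set_airspeed(47.93): V ← 47.93 m/s
adjust_throttle(-1207): rpm ← 9172 -1207 = 7965
final state: V = 47.93 m/s, rpm = 7965 → n = rpm/60 = 132.750000 rev/s
target J* = 0.4915; solve J* = V/(n·D) for n: n = V/(J*·D) = 47.93/(0.4915 × 2.635) = 37.008654 rev/s
rpm = 60·n = 2220.519225

rpm = 2220.52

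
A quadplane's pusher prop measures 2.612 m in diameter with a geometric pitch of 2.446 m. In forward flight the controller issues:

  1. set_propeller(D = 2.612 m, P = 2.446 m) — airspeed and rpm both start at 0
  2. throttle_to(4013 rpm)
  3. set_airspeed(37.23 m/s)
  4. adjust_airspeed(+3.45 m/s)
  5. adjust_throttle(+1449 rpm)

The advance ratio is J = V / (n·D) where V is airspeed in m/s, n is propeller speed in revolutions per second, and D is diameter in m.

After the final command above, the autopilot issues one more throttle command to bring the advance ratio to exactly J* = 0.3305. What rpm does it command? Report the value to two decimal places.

rpm = 2827.40

set_propeller: D = 2.612 m, P = 2.446 m (p = P/D = 0.936447); state ← (V=0, rpm=0)
throttle_to(4013): rpm ← 4013
set_airspeed(37.23): V ← 37.23 m/s
adjust_airspeed(+3.45): V ← 37.23 +3.45 = 40.68 m/s
adjust_throttle(+1449): rpm ← 4013 +1449 = 5462
final state: V = 40.68 m/s, rpm = 5462 → n = rpm/60 = 91.033333 rev/s
target J* = 0.3305; solve J* = V/(n·D) for n: n = V/(J*·D) = 40.68/(0.3305 × 2.612) = 47.123366 rev/s
rpm = 60·n = 2827.401983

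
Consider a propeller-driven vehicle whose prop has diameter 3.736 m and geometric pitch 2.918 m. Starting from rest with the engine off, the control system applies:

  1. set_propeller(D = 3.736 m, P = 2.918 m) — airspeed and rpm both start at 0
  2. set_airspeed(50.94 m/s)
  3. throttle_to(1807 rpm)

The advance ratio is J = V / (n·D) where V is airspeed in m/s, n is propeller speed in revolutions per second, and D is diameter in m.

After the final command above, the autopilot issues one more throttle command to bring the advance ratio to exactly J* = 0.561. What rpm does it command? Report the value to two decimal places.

set_propeller: D = 3.736 m, P = 2.918 m (p = P/D = 0.781049); state ← (V=0, rpm=0)
set_airspeed(50.94): V ← 50.94 m/s
throttle_to(1807): rpm ← 1807
final state: V = 50.94 m/s, rpm = 1807 → n = rpm/60 = 30.116667 rev/s
target J* = 0.561; solve J* = V/(n·D) for n: n = V/(J*·D) = 50.94/(0.561 × 3.736) = 24.304641 rev/s
rpm = 60·n = 1458.278464

rpm = 1458.28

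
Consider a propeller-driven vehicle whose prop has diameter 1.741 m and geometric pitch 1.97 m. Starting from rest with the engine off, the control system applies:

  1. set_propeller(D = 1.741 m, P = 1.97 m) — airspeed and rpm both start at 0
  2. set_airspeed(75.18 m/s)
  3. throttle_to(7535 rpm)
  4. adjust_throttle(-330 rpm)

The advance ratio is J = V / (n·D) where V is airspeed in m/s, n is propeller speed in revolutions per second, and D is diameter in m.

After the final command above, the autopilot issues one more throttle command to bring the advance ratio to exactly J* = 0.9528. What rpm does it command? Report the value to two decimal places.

set_propeller: D = 1.741 m, P = 1.97 m (p = P/D = 1.131534); state ← (V=0, rpm=0)
set_airspeed(75.18): V ← 75.18 m/s
throttle_to(7535): rpm ← 7535
adjust_throttle(-330): rpm ← 7535 -330 = 7205
final state: V = 75.18 m/s, rpm = 7205 → n = rpm/60 = 120.083333 rev/s
target J* = 0.9528; solve J* = V/(n·D) for n: n = V/(J*·D) = 75.18/(0.9528 × 1.741) = 45.321242 rev/s
rpm = 60·n = 2719.274513

rpm = 2719.27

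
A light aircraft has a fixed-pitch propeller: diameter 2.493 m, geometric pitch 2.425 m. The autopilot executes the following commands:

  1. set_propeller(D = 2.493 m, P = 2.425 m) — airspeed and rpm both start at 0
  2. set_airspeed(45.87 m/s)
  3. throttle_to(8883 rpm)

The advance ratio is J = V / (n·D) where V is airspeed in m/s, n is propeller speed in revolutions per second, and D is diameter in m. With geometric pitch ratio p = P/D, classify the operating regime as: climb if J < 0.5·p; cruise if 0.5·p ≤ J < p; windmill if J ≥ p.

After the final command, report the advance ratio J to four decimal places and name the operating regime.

J = 0.1243, regime = climb

set_propeller: D = 2.493 m, P = 2.425 m (p = P/D = 0.972724); state ← (V=0, rpm=0)
set_airspeed(45.87): V ← 45.87 m/s
throttle_to(8883): rpm ← 8883
final state: V = 45.87 m/s, rpm = 8883 → n = rpm/60 = 148.050000 rev/s
J = V / (n·D) = 45.87 / (148.050000 × 2.493) = 0.124279
regime bands: climb J<0.4864 | cruise [0.4864, 0.9727) | windmill J≥0.9727
J = 0.1243 → climb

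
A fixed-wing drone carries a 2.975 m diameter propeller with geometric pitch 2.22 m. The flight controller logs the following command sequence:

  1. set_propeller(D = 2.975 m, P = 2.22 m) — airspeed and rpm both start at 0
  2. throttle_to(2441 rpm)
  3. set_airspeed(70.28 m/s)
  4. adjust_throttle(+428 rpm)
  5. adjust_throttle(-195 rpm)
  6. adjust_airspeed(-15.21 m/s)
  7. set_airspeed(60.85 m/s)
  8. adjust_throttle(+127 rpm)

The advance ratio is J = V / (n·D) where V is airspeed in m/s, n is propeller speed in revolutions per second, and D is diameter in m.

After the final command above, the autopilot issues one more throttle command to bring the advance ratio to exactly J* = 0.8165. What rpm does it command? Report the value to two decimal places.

rpm = 1503.03

set_propeller: D = 2.975 m, P = 2.22 m (p = P/D = 0.746218); state ← (V=0, rpm=0)
throttle_to(2441): rpm ← 2441
set_airspeed(70.28): V ← 70.28 m/s
adjust_throttle(+428): rpm ← 2441 +428 = 2869
adjust_throttle(-195): rpm ← 2869 -195 = 2674
adjust_airspeed(-15.21): V ← 70.28 -15.21 = 55.07 m/s
set_airspeed(60.85): V ← 60.85 m/s
adjust_throttle(+127): rpm ← 2674 +127 = 2801
final state: V = 60.85 m/s, rpm = 2801 → n = rpm/60 = 46.683333 rev/s
target J* = 0.8165; solve J* = V/(n·D) for n: n = V/(J*·D) = 60.85/(0.8165 × 2.975) = 25.050559 rev/s
rpm = 60·n = 1503.033547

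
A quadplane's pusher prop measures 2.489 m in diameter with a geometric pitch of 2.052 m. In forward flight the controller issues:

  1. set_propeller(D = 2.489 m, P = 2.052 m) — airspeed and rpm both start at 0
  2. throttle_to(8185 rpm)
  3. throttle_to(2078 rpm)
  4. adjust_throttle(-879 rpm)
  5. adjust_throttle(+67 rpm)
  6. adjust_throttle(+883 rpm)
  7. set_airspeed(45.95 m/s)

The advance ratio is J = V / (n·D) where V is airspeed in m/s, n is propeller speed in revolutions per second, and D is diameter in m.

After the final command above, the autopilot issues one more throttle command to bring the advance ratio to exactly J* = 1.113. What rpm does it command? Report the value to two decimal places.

set_propeller: D = 2.489 m, P = 2.052 m (p = P/D = 0.824427); state ← (V=0, rpm=0)
throttle_to(8185): rpm ← 8185
throttle_to(2078): rpm ← 2078
adjust_throttle(-879): rpm ← 2078 -879 = 1199
adjust_throttle(+67): rpm ← 1199 +67 = 1266
adjust_throttle(+883): rpm ← 1266 +883 = 2149
set_airspeed(45.95): V ← 45.95 m/s
final state: V = 45.95 m/s, rpm = 2149 → n = rpm/60 = 35.816667 rev/s
target J* = 1.113; solve J* = V/(n·D) for n: n = V/(J*·D) = 45.95/(1.113 × 2.489) = 16.586909 rev/s
rpm = 60·n = 995.214523

rpm = 995.21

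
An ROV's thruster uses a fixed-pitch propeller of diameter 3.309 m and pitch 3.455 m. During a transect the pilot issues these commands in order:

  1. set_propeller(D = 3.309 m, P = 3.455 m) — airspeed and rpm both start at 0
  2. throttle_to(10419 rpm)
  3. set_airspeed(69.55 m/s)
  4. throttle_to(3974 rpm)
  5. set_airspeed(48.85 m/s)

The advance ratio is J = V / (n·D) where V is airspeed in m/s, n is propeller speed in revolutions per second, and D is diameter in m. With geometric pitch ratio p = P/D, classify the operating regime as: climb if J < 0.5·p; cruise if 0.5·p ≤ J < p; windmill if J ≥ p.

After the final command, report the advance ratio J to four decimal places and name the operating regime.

set_propeller: D = 3.309 m, P = 3.455 m (p = P/D = 1.044122); state ← (V=0, rpm=0)
throttle_to(10419): rpm ← 10419
set_airspeed(69.55): V ← 69.55 m/s
throttle_to(3974): rpm ← 3974
set_airspeed(48.85): V ← 48.85 m/s
final state: V = 48.85 m/s, rpm = 3974 → n = rpm/60 = 66.233333 rev/s
J = V / (n·D) = 48.85 / (66.233333 × 3.309) = 0.222890
regime bands: climb J<0.5221 | cruise [0.5221, 1.0441) | windmill J≥1.0441
J = 0.2229 → climb

J = 0.2229, regime = climb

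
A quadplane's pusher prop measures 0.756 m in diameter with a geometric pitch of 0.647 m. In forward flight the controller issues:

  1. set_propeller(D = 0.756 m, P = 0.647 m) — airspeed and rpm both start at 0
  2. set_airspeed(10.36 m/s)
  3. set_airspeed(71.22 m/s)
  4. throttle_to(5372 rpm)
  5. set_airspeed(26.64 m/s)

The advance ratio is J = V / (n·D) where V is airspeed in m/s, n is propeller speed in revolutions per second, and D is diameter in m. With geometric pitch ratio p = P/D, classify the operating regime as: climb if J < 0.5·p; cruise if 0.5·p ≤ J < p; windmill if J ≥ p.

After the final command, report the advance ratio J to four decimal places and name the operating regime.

set_propeller: D = 0.756 m, P = 0.647 m (p = P/D = 0.855820); state ← (V=0, rpm=0)
set_airspeed(10.36): V ← 10.36 m/s
set_airspeed(71.22): V ← 71.22 m/s
throttle_to(5372): rpm ← 5372
set_airspeed(26.64): V ← 26.64 m/s
final state: V = 26.64 m/s, rpm = 5372 → n = rpm/60 = 89.533333 rev/s
J = V / (n·D) = 26.64 / (89.533333 × 0.756) = 0.393575
regime bands: climb J<0.4279 | cruise [0.4279, 0.8558) | windmill J≥0.8558
J = 0.3936 → climb

J = 0.3936, regime = climb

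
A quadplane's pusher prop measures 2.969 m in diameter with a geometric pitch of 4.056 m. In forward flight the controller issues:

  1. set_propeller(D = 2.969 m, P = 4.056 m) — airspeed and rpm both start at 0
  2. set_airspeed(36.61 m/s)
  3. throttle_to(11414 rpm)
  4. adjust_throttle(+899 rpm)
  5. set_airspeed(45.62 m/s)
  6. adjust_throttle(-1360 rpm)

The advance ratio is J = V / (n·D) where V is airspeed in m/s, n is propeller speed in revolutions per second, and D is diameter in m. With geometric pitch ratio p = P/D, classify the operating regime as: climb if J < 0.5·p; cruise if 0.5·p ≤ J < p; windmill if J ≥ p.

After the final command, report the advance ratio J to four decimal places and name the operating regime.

J = 0.0842, regime = climb

set_propeller: D = 2.969 m, P = 4.056 m (p = P/D = 1.366117); state ← (V=0, rpm=0)
set_airspeed(36.61): V ← 36.61 m/s
throttle_to(11414): rpm ← 11414
adjust_throttle(+899): rpm ← 11414 +899 = 12313
set_airspeed(45.62): V ← 45.62 m/s
adjust_throttle(-1360): rpm ← 12313 -1360 = 10953
final state: V = 45.62 m/s, rpm = 10953 → n = rpm/60 = 182.550000 rev/s
J = V / (n·D) = 45.62 / (182.550000 × 2.969) = 0.084171
regime bands: climb J<0.6831 | cruise [0.6831, 1.3661) | windmill J≥1.3661
J = 0.0842 → climb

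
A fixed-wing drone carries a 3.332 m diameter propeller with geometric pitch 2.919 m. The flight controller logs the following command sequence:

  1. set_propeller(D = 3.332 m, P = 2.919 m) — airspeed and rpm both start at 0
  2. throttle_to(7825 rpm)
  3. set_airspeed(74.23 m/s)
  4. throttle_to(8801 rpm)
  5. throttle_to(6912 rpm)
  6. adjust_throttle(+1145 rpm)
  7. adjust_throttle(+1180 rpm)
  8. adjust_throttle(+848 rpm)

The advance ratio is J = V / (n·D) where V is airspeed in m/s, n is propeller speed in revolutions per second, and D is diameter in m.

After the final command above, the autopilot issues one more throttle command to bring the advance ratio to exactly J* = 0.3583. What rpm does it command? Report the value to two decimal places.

set_propeller: D = 3.332 m, P = 2.919 m (p = P/D = 0.876050); state ← (V=0, rpm=0)
throttle_to(7825): rpm ← 7825
set_airspeed(74.23): V ← 74.23 m/s
throttle_to(8801): rpm ← 8801
throttle_to(6912): rpm ← 6912
adjust_throttle(+1145): rpm ← 6912 +1145 = 8057
adjust_throttle(+1180): rpm ← 8057 +1180 = 9237
adjust_throttle(+848): rpm ← 9237 +848 = 10085
final state: V = 74.23 m/s, rpm = 10085 → n = rpm/60 = 168.083333 rev/s
target J* = 0.3583; solve J* = V/(n·D) for n: n = V/(J*·D) = 74.23/(0.3583 × 3.332) = 62.176699 rev/s
rpm = 60·n = 3730.601925

rpm = 3730.60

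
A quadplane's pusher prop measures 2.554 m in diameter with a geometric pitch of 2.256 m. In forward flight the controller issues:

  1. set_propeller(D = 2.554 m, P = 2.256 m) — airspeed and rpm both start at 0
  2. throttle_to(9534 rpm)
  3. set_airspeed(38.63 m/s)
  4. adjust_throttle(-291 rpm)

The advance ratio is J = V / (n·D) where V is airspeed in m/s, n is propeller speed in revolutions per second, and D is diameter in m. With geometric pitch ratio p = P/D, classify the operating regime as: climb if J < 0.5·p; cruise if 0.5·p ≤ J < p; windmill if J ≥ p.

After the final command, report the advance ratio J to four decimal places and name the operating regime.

J = 0.0982, regime = climb

set_propeller: D = 2.554 m, P = 2.256 m (p = P/D = 0.883320); state ← (V=0, rpm=0)
throttle_to(9534): rpm ← 9534
set_airspeed(38.63): V ← 38.63 m/s
adjust_throttle(-291): rpm ← 9534 -291 = 9243
final state: V = 38.63 m/s, rpm = 9243 → n = rpm/60 = 154.050000 rev/s
J = V / (n·D) = 38.63 / (154.050000 × 2.554) = 0.098184
regime bands: climb J<0.4417 | cruise [0.4417, 0.8833) | windmill J≥0.8833
J = 0.0982 → climb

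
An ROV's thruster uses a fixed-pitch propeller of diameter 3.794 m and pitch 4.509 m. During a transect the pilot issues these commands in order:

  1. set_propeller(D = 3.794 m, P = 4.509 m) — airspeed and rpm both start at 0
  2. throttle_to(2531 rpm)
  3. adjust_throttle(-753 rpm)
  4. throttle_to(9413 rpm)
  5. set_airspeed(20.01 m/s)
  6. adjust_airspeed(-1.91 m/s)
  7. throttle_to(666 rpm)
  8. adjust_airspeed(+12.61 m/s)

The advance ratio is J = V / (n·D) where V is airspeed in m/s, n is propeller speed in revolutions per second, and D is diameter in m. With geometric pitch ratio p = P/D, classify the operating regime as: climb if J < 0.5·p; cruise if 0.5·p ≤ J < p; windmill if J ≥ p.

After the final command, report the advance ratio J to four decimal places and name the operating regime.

set_propeller: D = 3.794 m, P = 4.509 m (p = P/D = 1.188455); state ← (V=0, rpm=0)
throttle_to(2531): rpm ← 2531
adjust_throttle(-753): rpm ← 2531 -753 = 1778
throttle_to(9413): rpm ← 9413
set_airspeed(20.01): V ← 20.01 m/s
adjust_airspeed(-1.91): V ← 20.01 -1.91 = 18.1 m/s
throttle_to(666): rpm ← 666
adjust_airspeed(+12.61): V ← 18.1 +12.61 = 30.71 m/s
final state: V = 30.71 m/s, rpm = 666 → n = rpm/60 = 11.100000 rev/s
J = V / (n·D) = 30.71 / (11.100000 × 3.794) = 0.729222
regime bands: climb J<0.5942 | cruise [0.5942, 1.1885) | windmill J≥1.1885
J = 0.7292 → cruise

J = 0.7292, regime = cruise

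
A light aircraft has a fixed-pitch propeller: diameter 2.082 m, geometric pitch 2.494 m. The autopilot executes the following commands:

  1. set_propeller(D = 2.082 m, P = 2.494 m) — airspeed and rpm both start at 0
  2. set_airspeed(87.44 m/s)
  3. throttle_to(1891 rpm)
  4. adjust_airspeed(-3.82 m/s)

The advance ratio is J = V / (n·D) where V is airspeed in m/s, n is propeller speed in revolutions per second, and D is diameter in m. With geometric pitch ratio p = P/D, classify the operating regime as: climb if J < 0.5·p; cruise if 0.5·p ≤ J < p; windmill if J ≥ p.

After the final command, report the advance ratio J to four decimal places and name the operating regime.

set_propeller: D = 2.082 m, P = 2.494 m (p = P/D = 1.197887); state ← (V=0, rpm=0)
set_airspeed(87.44): V ← 87.44 m/s
throttle_to(1891): rpm ← 1891
adjust_airspeed(-3.82): V ← 87.44 -3.82 = 83.62 m/s
final state: V = 83.62 m/s, rpm = 1891 → n = rpm/60 = 31.516667 rev/s
J = V / (n·D) = 83.62 / (31.516667 × 2.082) = 1.274351
regime bands: climb J<0.5989 | cruise [0.5989, 1.1979) | windmill J≥1.1979
J = 1.2744 → windmill

J = 1.2744, regime = windmill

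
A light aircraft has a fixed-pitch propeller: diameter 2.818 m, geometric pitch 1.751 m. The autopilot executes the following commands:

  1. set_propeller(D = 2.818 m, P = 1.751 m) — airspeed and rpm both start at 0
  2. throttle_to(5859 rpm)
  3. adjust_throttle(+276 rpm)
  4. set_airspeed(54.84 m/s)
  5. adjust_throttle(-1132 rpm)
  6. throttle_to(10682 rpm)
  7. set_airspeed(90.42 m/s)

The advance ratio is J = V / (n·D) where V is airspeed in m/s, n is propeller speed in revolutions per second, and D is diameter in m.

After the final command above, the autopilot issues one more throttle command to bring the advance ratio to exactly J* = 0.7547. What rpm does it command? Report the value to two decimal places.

rpm = 2550.94

set_propeller: D = 2.818 m, P = 1.751 m (p = P/D = 0.621363); state ← (V=0, rpm=0)
throttle_to(5859): rpm ← 5859
adjust_throttle(+276): rpm ← 5859 +276 = 6135
set_airspeed(54.84): V ← 54.84 m/s
adjust_throttle(-1132): rpm ← 6135 -1132 = 5003
throttle_to(10682): rpm ← 10682
set_airspeed(90.42): V ← 90.42 m/s
final state: V = 90.42 m/s, rpm = 10682 → n = rpm/60 = 178.033333 rev/s
target J* = 0.7547; solve J* = V/(n·D) for n: n = V/(J*·D) = 90.42/(0.7547 × 2.818) = 42.515683 rev/s
rpm = 60·n = 2550.941002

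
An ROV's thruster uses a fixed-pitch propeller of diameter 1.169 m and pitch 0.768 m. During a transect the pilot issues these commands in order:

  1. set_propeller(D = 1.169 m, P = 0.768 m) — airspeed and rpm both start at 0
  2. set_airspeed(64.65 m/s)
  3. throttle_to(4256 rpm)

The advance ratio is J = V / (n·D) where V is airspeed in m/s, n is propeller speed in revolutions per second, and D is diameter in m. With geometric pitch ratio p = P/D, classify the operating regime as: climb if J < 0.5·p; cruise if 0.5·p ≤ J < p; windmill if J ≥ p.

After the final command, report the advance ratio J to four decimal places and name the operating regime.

set_propeller: D = 1.169 m, P = 0.768 m (p = P/D = 0.656972); state ← (V=0, rpm=0)
set_airspeed(64.65): V ← 64.65 m/s
throttle_to(4256): rpm ← 4256
final state: V = 64.65 m/s, rpm = 4256 → n = rpm/60 = 70.933333 rev/s
J = V / (n·D) = 64.65 / (70.933333 × 1.169) = 0.779657
regime bands: climb J<0.3285 | cruise [0.3285, 0.6570) | windmill J≥0.6570
J = 0.7797 → windmill

J = 0.7797, regime = windmill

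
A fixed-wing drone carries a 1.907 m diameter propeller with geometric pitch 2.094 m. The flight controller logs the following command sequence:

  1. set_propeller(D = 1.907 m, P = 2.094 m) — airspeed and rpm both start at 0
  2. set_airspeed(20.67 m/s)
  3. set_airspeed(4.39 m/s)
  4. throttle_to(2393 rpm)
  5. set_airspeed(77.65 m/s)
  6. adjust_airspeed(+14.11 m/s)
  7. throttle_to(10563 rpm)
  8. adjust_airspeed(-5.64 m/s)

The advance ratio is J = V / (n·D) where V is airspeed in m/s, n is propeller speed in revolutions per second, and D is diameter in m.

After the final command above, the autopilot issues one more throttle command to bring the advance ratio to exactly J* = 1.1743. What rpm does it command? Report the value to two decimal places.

rpm = 2307.41

set_propeller: D = 1.907 m, P = 2.094 m (p = P/D = 1.098060); state ← (V=0, rpm=0)
set_airspeed(20.67): V ← 20.67 m/s
set_airspeed(4.39): V ← 4.39 m/s
throttle_to(2393): rpm ← 2393
set_airspeed(77.65): V ← 77.65 m/s
adjust_airspeed(+14.11): V ← 77.65 +14.11 = 91.76 m/s
throttle_to(10563): rpm ← 10563
adjust_airspeed(-5.64): V ← 91.76 -5.64 = 86.12 m/s
final state: V = 86.12 m/s, rpm = 10563 → n = rpm/60 = 176.050000 rev/s
target J* = 1.1743; solve J* = V/(n·D) for n: n = V/(J*·D) = 86.12/(1.1743 × 1.907) = 38.456899 rev/s
rpm = 60·n = 2307.413970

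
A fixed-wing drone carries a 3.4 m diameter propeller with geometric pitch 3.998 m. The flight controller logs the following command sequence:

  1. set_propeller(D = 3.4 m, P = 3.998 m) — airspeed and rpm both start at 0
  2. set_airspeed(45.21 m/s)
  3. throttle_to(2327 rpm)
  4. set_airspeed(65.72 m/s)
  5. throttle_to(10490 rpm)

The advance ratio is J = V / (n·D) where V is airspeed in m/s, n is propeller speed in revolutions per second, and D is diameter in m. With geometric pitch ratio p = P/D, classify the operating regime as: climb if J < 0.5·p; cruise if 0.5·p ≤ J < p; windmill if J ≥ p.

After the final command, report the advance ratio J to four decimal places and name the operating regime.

J = 0.1106, regime = climb

set_propeller: D = 3.4 m, P = 3.998 m (p = P/D = 1.175882); state ← (V=0, rpm=0)
set_airspeed(45.21): V ← 45.21 m/s
throttle_to(2327): rpm ← 2327
set_airspeed(65.72): V ← 65.72 m/s
throttle_to(10490): rpm ← 10490
final state: V = 65.72 m/s, rpm = 10490 → n = rpm/60 = 174.833333 rev/s
J = V / (n·D) = 65.72 / (174.833333 × 3.4) = 0.110559
regime bands: climb J<0.5879 | cruise [0.5879, 1.1759) | windmill J≥1.1759
J = 0.1106 → climb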